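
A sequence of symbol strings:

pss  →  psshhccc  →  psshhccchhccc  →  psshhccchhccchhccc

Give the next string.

Every step adds hhccc to the end: s(k+1) = s(k)·hhccc.
One more step from psshhccchhccchhccc gives the answer.

psshhccchhccchhccchhccc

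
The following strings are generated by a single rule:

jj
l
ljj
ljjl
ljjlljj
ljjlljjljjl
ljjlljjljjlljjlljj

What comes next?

This is a Fibonacci-style word recurrence s(k) = s(k−1)·s(k−2): e.g. l·jj = ljj.
The next term joins ljjlljjljjlljjlljj and ljjlljjljjl.

ljjlljjljjlljjlljjljjlljjljjl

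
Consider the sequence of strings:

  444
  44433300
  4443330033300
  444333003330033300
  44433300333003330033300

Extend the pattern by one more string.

Every step adds 33300 to the end: s(k+1) = s(k)·33300.
Applying this once more to 44433300333003330033300:

4443330033300333003330033300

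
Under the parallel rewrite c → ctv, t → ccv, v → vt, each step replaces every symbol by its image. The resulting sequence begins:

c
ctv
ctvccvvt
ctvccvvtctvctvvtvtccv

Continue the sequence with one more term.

Rewriting the 21 symbols of ctvccvvtctvctvvtvtccv one by one yields ctv ccv vt ctv ctv vt vt ccv ctv ccv vt ctv ccv vt vt ccv vt ccv ctv ctv vt; concatenated:

ctvccvvtctvctvvtvtccvctvccvvtctvccvvtvtccvvtccvctvctvvt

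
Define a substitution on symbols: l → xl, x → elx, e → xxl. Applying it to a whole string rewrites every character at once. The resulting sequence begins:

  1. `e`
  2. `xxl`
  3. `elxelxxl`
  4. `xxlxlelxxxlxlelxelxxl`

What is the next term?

φ(xxlxlelxxxlxlelxelxxl) expands symbol-by-symbol to elx elx xl elx xl xxl xl elx elx elx xl elx xl xxl xl elx xxl xl elx elx xl; joining the 21 pieces gives the next term.

elxelxxlelxxlxxlxlelxelxelxxlelxxlxxlxlelxxxlxlelxelxxl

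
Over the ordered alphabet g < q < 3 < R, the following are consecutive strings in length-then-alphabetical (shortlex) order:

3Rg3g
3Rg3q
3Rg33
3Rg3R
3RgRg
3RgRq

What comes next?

Treat 3RgRq as a base-4 numeral over the given alphabet and add one, carrying through any trailing R's.

3RgR3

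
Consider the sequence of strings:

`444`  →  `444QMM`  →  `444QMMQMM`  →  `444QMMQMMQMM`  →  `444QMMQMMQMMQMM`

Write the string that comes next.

Every step adds QMM to the end: s(k+1) = s(k)·QMM.
So the next term is 444QMMQMMQMMQMM·QMM.

444QMMQMMQMMQMMQMM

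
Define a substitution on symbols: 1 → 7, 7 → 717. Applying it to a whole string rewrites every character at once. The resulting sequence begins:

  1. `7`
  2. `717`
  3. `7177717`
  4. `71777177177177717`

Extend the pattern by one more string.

φ(71777177177177717) expands symbol-by-symbol to 717 7 717 717 717 7 717 717 7 717 717 7 717 717 717 7 717; joining the 17 pieces gives the next term.

71777177177177717717771771777177177177717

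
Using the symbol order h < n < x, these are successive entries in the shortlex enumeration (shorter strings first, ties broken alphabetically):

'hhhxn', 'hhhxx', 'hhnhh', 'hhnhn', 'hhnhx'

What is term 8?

Continuing the enumeration 3 steps past hhnhx: hhnhx → hhnnh → hhnnn → (answer).

hhnnx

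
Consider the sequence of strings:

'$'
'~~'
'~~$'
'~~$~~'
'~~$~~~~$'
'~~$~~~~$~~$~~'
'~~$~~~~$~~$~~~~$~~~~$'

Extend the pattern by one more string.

From term 3 onward, concatenate the last term with the second-to-last: ~~·$ = ~~$, ~~$·~~ = ~~$~~, …
The next term joins ~~$~~~~$~~$~~~~$~~~~$ and ~~$~~~~$~~$~~.

~~$~~~~$~~$~~~~$~~~~$~~$~~~~$~~$~~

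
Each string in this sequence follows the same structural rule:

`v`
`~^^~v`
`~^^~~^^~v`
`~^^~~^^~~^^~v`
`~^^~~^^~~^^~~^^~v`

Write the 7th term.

Each term is the previous one with ~^^~ prepended.
From ~^^~~^^~~^^~~^^~v, 2 further steps: ~^^~~^^~~^^~~^^~v → ~^^~~^^~~^^~~^^~~^^~v → (answer).

~^^~~^^~~^^~~^^~~^^~~^^~v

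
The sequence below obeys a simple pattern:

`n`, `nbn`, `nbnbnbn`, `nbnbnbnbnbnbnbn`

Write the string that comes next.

Each string is two copies of the previous one joined by 'b'.
So the next term is two copies of nbnbnbnbnbnbnbn with 'b' between the halves.

nbnbnbnbnbnbnbnbnbnbnbnbnbnbnbn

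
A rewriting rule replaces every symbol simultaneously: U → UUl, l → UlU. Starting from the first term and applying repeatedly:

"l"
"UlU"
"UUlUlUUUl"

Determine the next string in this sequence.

UUlUUlUlUUUlUlUUUlUUlUUlUlU

Expanding UUlUlUUUl: U→UUl, U→UUl, l→UlU, U→UUl, l→UlU, U→UUl, U→UUl, U→UUl, l→UlU. Concatenated: UUl UUl UlU UUl UlU UUl UUl UUl UlU.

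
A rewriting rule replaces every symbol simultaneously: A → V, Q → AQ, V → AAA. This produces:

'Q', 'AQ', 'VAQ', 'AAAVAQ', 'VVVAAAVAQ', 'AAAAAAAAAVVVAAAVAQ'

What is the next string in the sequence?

φ(AAAAAAAAAVVVAAAVAQ) expands symbol-by-symbol to V V V V V V V V V AAA AAA AAA V V V AAA V AQ; joining the 18 pieces gives the next term.

VVVVVVVVVAAAAAAAAAVVVAAAVAQ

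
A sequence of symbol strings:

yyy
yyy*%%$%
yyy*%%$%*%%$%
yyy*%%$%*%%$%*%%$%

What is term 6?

yyy*%%$%*%%$%*%%$%*%%$%*%%$%

The strings grow by a fixed suffix *%%$% each time.
From yyy*%%$%*%%$%*%%$%, 2 further steps: yyy*%%$%*%%$%*%%$% → yyy*%%$%*%%$%*%%$%*%%$% → (answer).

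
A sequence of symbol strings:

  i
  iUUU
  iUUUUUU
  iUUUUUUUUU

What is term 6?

iUUUUUUUUUUUUUUU

Each term is the previous one with UUU appended.
From iUUUUUUUUU, 2 further steps: iUUUUUUUUU → iUUUUUUUUUUUU → (answer).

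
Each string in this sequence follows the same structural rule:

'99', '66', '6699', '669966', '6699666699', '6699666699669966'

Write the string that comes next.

66996666996699666699666699

Each term (from the third on) is the previous term followed by the one before it: term 3 = 66·99 = 6699.
Continuing: 6699666699669966 · 6699666699 gives term 7.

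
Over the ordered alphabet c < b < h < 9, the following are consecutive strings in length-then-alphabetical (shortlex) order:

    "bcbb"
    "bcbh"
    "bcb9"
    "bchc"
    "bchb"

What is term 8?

Continuing the enumeration 3 steps past bchb: bchb → bchh → bch9 → (answer).

bc9c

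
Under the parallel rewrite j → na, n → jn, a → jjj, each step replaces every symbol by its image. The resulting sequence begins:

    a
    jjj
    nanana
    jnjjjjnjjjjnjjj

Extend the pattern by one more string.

Rewriting the 15 symbols of jnjjjjnjjjjnjjj one by one yields na jn na na na na jn na na na na jn na na na; concatenated:

najnnanananajnnanananajnnanana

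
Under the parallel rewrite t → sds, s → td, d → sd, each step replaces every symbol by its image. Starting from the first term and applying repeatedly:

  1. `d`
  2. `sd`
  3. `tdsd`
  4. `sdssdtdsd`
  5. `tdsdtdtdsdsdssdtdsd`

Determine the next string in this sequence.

sdssdtdsdsdssdsdssdtdsdtdsdtdtdsdsdssdtdsd

Replace each of the 19 characters of tdsdtdtdsdsdssdtdsd in place — sds sd td sd sds sd sds sd td sd td sd td td sd sds sd td sd — and concatenate.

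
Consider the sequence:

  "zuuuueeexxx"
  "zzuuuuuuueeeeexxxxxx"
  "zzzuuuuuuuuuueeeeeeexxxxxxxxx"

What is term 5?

Each string has the form z^{n} u^{3n+1} e^{2n+1} x^{3n} (n = 1, 2, …).
For term 5, n = 5, so the run lengths are 5, 16, 11, 15.

zzzzzuuuuuuuuuuuuuuuueeeeeeeeeeexxxxxxxxxxxxxxx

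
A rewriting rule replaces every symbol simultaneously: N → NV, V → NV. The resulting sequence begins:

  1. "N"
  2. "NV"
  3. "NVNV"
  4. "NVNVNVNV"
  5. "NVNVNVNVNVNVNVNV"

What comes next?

Replace each of the 16 characters of NVNVNVNVNVNVNVNV in place — NV NV NV NV NV NV NV NV NV NV NV NV NV NV NV NV — and concatenate.

NVNVNVNVNVNVNVNVNVNVNVNVNVNVNVNV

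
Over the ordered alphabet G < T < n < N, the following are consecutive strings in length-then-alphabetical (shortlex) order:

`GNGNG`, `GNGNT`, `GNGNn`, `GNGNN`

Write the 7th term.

GNTGn

Stepping forward 3 times from GNGNN: GNGNN → GNTGG → GNTGT, then the target.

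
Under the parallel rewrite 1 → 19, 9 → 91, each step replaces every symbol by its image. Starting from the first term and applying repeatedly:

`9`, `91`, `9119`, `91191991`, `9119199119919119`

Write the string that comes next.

Rewriting the 16 symbols of 9119199119919119 one by one yields 91 19 19 91 19 91 91 19 19 91 91 19 91 19 19 91; concatenated:

91191991199191191991911991191991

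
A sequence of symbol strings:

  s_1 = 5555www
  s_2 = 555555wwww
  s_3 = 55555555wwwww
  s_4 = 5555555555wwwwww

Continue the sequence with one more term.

555555555555wwwwwww

Each string has the form 5^{2n} w^{n+1}, where the shown terms are n = 2, 3, 4, 5.
For the next term, n = 6, so the run lengths are 12, 7.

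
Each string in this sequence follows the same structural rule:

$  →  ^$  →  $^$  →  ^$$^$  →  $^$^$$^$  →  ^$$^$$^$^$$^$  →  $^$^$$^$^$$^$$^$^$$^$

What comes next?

Each term (from the third on) is the two preceding terms concatenated in order: term 3 = $·^$ = $^$.
So term 8 is ^$$^$$^$^$$^$·$^$^$$^$^$$^$$^$^$$^$.

^$$^$$^$^$$^$$^$^$$^$^$$^$$^$^$$^$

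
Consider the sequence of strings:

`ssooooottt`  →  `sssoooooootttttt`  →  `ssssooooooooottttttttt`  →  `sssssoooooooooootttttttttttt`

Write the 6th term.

sssssssoooooooooooooootttttttttttttttttt

Term n consists of n+1 s's, followed by 2n+3 o's, followed by 3n t's (n = 1, 2, …).
For term 6, n = 6, so the run lengths are 7, 15, 18.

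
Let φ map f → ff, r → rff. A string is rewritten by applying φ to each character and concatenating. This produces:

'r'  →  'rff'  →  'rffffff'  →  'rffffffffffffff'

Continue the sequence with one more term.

Rewriting the 15 symbols of rffffffffffffff one by one yields rff ff ff ff ff ff ff ff ff ff ff ff ff ff ff; concatenated:

rffffffffffffffffffffffffffffff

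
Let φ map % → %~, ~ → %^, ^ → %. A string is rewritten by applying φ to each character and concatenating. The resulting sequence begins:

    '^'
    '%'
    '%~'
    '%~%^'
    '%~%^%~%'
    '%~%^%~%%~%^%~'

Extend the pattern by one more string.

Rewriting the 13 symbols of %~%^%~%%~%^%~ one by one yields %~ %^ %~ % %~ %^ %~ %~ %^ %~ % %~ %^; concatenated:

%~%^%~%%~%^%~%~%^%~%%~%^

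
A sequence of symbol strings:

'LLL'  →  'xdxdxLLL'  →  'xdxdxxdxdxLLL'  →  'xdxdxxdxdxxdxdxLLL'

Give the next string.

Each term is the previous one with xdxdx prepended.
Applying this once more to xdxdxxdxdxxdxdxLLL:

xdxdxxdxdxxdxdxxdxdxLLL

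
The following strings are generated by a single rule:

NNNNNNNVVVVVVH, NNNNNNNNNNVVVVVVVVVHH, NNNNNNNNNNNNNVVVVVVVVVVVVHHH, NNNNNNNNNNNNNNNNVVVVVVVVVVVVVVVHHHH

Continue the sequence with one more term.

NNNNNNNNNNNNNNNNNNNVVVVVVVVVVVVVVVVVVHHHHH

Each string has the form N^{3n+1} V^{3n} H^{n-1}, where the shown terms are n = 2, 3, 4, 5.
At n = 6 the blocks have lengths 19, 18, 5.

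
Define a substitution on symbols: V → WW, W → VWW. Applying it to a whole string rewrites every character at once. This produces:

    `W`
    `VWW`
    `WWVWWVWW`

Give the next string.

VWWVWWWWVWWVWWWWVWWVWW

Apply φ to WWVWWVWW symbol by symbol: W→VWW, W→VWW, V→WW, W→VWW, W→VWW, V→WW, W→VWW, W→VWW; joined: VWW VWW WW VWW VWW WW VWW VWW.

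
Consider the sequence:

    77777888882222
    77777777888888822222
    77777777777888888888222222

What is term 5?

77777777777777777888888888888822222222

Term n consists of 3n-1 7's, followed by 2n+1 8's, followed by n+2 2's, where the shown terms are n = 2, 3, 4.
At n = 6 the blocks have lengths 17, 13, 8.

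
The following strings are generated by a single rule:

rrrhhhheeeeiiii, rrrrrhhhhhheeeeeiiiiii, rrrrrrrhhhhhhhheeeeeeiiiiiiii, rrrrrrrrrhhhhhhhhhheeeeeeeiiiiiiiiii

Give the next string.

rrrrrrrrrrrhhhhhhhhhhhheeeeeeeeiiiiiiiiiiii

Each string has the form r^{2n-1} h^{2n} e^{n+2} i^{2n}, where the shown terms are n = 2, 3, 4, 5.
For the next term, n = 6, so the run lengths are 11, 12, 8, 12.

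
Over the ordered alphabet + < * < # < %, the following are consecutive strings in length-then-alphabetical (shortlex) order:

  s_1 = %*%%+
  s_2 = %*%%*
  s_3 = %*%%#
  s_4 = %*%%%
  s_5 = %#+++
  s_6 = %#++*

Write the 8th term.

%#++%

Stepping forward 2 times from %#++*: %#++* → %#++#, then the target.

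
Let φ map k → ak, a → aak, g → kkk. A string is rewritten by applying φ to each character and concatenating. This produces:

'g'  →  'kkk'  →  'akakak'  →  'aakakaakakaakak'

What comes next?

Applying the rule to each of the 15 symbols of aakakaakakaakak gives the pieces aak aak ak aak ak aak aak ak aak ak aak aak ak aak ak, which concatenate to the answer.

aakaakakaakakaakaakakaakakaakaakakaakak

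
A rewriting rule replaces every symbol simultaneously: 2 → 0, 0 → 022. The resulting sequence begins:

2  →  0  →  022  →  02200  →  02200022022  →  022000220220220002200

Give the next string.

0220002202202200022000220002202202200022022

φ(022000220220220002200) expands symbol-by-symbol to 022 0 0 022 022 022 0 0 022 0 0 022 0 0 022 022 022 0 0 022 022; joining the 21 pieces gives the next term.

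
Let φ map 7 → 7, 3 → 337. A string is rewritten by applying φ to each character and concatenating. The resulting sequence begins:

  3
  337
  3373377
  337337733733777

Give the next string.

φ(337337733733777) expands symbol-by-symbol to 337 337 7 337 337 7 7 337 337 7 337 337 7 7 7; joining the 15 pieces gives the next term.

3373377337337773373377337337777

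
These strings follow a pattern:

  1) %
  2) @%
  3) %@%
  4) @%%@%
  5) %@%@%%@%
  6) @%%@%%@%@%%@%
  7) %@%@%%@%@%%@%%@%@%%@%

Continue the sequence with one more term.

@%%@%%@%@%%@%%@%@%%@%@%%@%%@%@%%@%

This is a Fibonacci-style word recurrence s(k) = s(k−2)·s(k−1): e.g. %·@% = %@%.
The next term joins @%%@%%@%@%%@% and %@%@%%@%@%%@%%@%@%%@%.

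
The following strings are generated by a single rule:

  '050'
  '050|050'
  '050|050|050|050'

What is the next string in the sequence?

Each string is two copies of the previous one joined by '|'.
One more doubling of 050|050|050|050 gives the answer.

050|050|050|050|050|050|050|050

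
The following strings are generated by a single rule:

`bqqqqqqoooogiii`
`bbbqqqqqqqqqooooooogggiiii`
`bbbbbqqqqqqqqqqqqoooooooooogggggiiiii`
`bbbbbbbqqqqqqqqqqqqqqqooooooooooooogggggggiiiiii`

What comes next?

Term n consists of 2n-1 b's, followed by 3n+3 q's, followed by 3n+1 o's, followed by 2n-1 g's, followed by n+2 i's (n = 1, 2, …).
At n = 5 the blocks have lengths 9, 18, 16, 9, 7.

bbbbbbbbbqqqqqqqqqqqqqqqqqqoooooooooooooooogggggggggiiiiiii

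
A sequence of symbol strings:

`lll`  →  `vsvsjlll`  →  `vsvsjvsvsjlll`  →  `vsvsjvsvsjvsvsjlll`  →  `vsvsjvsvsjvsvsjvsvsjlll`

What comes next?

Every step adds vsvsj at the front: s(k+1) = vsvsj·s(k).
One more step from vsvsjvsvsjvsvsjvsvsjlll gives the answer.

vsvsjvsvsjvsvsjvsvsjvsvsjlll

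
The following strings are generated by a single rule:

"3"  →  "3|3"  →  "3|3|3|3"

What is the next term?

Every step duplicates the string with '|' between the halves.
One more doubling of 3|3|3|3 gives the answer.

3|3|3|3|3|3|3|3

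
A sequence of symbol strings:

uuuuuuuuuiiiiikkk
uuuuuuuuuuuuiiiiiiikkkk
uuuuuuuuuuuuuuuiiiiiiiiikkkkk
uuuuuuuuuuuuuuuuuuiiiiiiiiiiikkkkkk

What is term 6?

uuuuuuuuuuuuuuuuuuuuuuuuiiiiiiiiiiiiiiikkkkkkkk

The n-th term is 3n u's then 2n-1 i's then n k's, where the shown terms are n = 3, 4, 5, 6.
Setting n = 8 gives 24, 15, 8 characters in each block.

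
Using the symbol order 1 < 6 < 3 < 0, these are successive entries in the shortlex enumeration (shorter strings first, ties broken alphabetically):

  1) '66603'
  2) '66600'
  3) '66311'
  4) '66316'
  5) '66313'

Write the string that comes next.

66310

The successor of 66313 increments the rightmost position that isn't already 0 and resets every position after it to 1.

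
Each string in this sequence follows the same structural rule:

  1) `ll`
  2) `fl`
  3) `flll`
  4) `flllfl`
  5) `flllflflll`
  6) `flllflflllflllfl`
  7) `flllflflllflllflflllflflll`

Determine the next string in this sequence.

From term 3 onward, concatenate the last term with the second-to-last: fl·ll = flll, flll·fl = flllfl, …
Continuing: flllflflllflllflflllflflll · flllflflllflllfl gives term 8.

flllflflllflllflflllflflllflllflflllflllfl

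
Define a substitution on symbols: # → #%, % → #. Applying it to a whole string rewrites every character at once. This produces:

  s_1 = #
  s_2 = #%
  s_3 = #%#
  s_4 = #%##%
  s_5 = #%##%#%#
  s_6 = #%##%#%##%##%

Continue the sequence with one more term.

Rewriting the 13 symbols of #%##%#%##%##% one by one yields #% # #% #% # #% # #% #% # #% #% #; concatenated:

#%##%#%##%##%#%##%#%#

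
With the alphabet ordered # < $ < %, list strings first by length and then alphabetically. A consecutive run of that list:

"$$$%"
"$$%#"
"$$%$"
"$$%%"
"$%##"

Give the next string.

$%#$

The successor of $%## increments the rightmost position that isn't already % and resets every position after it to #.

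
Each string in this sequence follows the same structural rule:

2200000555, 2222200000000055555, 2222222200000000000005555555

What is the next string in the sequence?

Each string has the form 2^{3n-1} 0^{4n+1} 5^{2n+1} (n = 1, 2, …).
At n = 4 the blocks have lengths 11, 17, 9.

2222222222200000000000000000555555555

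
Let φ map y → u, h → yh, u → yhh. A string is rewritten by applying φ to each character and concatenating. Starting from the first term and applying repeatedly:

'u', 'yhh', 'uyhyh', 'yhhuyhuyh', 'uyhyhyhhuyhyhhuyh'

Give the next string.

Rewriting the 17 symbols of uyhyhyhhuyhyhhuyh one by one yields yhh u yh u yh u yh yh yhh u yh u yh yh yhh u yh; concatenated:

yhhuyhuyhuyhyhyhhuyhuyhyhyhhuyh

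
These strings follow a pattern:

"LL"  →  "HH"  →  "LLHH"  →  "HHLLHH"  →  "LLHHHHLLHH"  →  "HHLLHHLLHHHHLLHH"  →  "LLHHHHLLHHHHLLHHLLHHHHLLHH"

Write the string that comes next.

HHLLHHLLHHHHLLHHLLHHHHLLHHHHLLHHLLHHHHLLHH

From term 3 onward, concatenate the second-to-last term with the last: LL·HH = LLHH, HH·LLHH = HHLLHH, …
The next term joins HHLLHHLLHHHHLLHH and LLHHHHLLHHHHLLHHLLHHHHLLHH.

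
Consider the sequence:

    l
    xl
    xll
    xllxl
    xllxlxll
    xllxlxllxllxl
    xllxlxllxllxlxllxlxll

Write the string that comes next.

This is a Fibonacci-style word recurrence s(k) = s(k−1)·s(k−2): e.g. xl·l = xll.
The next term joins xllxlxllxllxlxllxlxll and xllxlxllxllxl.

xllxlxllxllxlxllxlxllxllxlxllxllxl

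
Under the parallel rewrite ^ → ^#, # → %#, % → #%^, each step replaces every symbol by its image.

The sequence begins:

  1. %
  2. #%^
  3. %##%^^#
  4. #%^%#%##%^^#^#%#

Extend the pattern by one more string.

Applying the rule to each of the 16 symbols of #%^%#%##%^^#^#%# gives the pieces %# #%^ ^# #%^ %# #%^ %# %# #%^ ^# ^# %# ^# %# #%^ %#, which concatenate to the answer.

%##%^^##%^%##%^%#%##%^^#^#%#^#%##%^%#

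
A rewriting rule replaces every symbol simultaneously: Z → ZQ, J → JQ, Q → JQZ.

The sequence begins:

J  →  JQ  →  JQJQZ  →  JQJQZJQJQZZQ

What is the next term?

Expanding JQJQZJQJQZZQ: J→JQ, Q→JQZ, J→JQ, Q→JQZ, Z→ZQ, J→JQ, Q→JQZ, J→JQ, Q→JQZ, Z→ZQ, Z→ZQ, Q→JQZ. Concatenated: JQ JQZ JQ JQZ ZQ JQ JQZ JQ JQZ ZQ ZQ JQZ.

JQJQZJQJQZZQJQJQZJQJQZZQZQJQZ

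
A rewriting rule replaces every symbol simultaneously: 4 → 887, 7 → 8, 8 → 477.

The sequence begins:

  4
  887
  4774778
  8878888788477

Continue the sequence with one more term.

Replace each of the 13 characters of 8878888788477 in place — 477 477 8 477 477 477 477 8 477 477 887 8 8 — and concatenate.

4774778477477477477847747788788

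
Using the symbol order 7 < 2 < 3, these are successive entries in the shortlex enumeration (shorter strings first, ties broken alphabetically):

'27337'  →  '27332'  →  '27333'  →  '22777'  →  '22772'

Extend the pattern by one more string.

22773

Find the rightmost character of 22772 below 3, bump it to the next letter, and reset everything to its right to 7.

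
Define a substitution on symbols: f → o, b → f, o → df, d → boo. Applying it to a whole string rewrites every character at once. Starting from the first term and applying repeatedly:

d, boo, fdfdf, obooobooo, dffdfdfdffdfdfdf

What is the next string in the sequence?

Replace each of the 16 characters of dffdfdfdffdfdfdf in place — boo o o boo o boo o boo o o boo o boo o boo o — and concatenate.

booooboooboooboooobooobooobooo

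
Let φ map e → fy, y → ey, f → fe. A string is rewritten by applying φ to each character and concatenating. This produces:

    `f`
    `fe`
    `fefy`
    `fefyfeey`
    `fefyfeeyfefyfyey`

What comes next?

φ(fefyfeeyfefyfyey) expands symbol-by-symbol to fe fy fe ey fe fy fy ey fe fy fe ey fe ey fy ey; joining the 16 pieces gives the next term.

fefyfeeyfefyfyeyfefyfeeyfeeyfyey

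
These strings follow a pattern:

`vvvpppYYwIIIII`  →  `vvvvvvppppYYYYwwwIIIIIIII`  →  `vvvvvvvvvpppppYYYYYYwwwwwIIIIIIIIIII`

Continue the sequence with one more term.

vvvvvvvvvvvvppppppYYYYYYYYwwwwwwwIIIIIIIIIIIIII

Term n consists of 3n v's, followed by n+2 p's, followed by 2n Y's, followed by 2n-1 w's, followed by 3n+2 I's (n = 1, 2, …).
Setting n = 4 gives 12, 6, 8, 7, 14 characters in each block.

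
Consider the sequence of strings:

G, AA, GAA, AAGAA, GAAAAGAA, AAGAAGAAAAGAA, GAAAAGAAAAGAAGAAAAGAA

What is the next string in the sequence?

AAGAAGAAAAGAAGAAAAGAAAAGAAGAAAAGAA

Each term (from the third on) is the two preceding terms concatenated in order: term 3 = G·AA = GAA.
The next term joins AAGAAGAAAAGAA and GAAAAGAAAAGAAGAAAAGAA.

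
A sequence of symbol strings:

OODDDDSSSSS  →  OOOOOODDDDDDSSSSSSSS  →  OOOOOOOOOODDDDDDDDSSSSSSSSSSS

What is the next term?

Reading off run lengths: O runs 2, 6, 10; D runs 4, 6, 8; S runs 5, 8, 11 — each is linear in n (n = 1, 2, …).
For the next term, n = 4, so the run lengths are 14, 10, 14.

OOOOOOOOOOOOOODDDDDDDDDDSSSSSSSSSSSSSS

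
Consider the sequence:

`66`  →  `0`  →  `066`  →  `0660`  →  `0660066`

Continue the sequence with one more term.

This is a Fibonacci-style word recurrence s(k) = s(k−1)·s(k−2): e.g. 0·66 = 066.
The next term joins 0660066 and 0660.

06600660660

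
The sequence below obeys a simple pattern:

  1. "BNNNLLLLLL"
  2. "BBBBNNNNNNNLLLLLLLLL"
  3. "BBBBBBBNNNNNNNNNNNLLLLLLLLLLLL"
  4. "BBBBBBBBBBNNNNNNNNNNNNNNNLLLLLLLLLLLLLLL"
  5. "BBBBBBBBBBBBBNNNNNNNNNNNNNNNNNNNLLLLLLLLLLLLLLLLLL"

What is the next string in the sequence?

BBBBBBBBBBBBBBBBNNNNNNNNNNNNNNNNNNNNNNNLLLLLLLLLLLLLLLLLLLLL

Reading off run lengths: B runs 1, 4, 7, 10, 13; N runs 3, 7, 11, 15, 19; L runs 6, 9, 12, 15, 18 — each is linear in n (n = 1, 2, …).
Setting n = 6 gives 16, 23, 21 characters in each block.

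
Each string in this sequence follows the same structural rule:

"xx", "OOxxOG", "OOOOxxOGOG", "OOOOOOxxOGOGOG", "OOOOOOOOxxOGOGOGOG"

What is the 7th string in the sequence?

s(k+1) = OO·s(k)·OG, so each term gains OO as a prefix and OG as a suffix.
From OOOOOOOOxxOGOGOGOG, 2 further steps: OOOOOOOOxxOGOGOGOG → OOOOOOOOOOxxOGOGOGOGOG → (answer).

OOOOOOOOOOOOxxOGOGOGOGOGOG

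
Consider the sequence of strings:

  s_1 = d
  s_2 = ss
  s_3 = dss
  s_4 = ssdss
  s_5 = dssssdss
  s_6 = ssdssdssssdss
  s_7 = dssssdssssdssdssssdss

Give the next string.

Each term (from the third on) is the two preceding terms concatenated in order: term 3 = d·ss = dss.
So term 8 is ssdssdssssdss·dssssdssssdssdssssdss.

ssdssdssssdssdssssdssssdssdssssdss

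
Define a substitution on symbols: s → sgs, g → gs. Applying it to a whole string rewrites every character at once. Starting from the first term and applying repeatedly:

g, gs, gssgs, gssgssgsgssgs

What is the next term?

Rewriting the 13 symbols of gssgssgsgssgs one by one yields gs sgs sgs gs sgs sgs gs sgs gs sgs sgs gs sgs; concatenated:

gssgssgsgssgssgsgssgsgssgssgsgssgs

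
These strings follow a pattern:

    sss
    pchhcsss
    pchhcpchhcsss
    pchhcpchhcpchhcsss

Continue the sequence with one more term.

Each term is the previous one with pchhc prepended.
So the next term is pchhc·pchhcpchhcpchhcsss.

pchhcpchhcpchhcpchhcsss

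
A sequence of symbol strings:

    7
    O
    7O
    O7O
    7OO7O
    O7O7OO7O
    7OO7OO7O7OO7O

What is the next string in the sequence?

O7O7OO7O7OO7OO7O7OO7O

Each term (from the third on) is the two preceding terms concatenated in order: term 3 = 7·O = 7O.
So term 8 is O7O7OO7O·7OO7OO7O7OO7O.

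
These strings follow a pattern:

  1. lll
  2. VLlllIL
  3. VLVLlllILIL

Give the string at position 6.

VLVLVLVLVLlllILILILILIL

s(k+1) = VL·s(k)·IL, so each term gains VL as a prefix and IL as a suffix.
From VLVLlllILIL, 3 further steps: VLVLlllILIL → VLVLVLlllILILIL → VLVLVLVLlllILILILIL → (answer).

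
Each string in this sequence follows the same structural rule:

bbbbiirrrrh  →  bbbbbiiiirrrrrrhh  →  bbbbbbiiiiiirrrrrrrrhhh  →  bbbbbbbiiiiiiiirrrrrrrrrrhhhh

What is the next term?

bbbbbbbbiiiiiiiiiirrrrrrrrrrrrhhhhh

Term n consists of n+2 b's, followed by 2n-2 i's, followed by 2n r's, followed by n-1 h's, where the shown terms are n = 2, 3, 4, 5.
At n = 6 the blocks have lengths 8, 10, 12, 5.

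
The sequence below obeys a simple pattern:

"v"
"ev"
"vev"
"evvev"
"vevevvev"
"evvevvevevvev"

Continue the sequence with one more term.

vevevvevevvevvevevvev

From term 3 onward, concatenate the second-to-last term with the last: v·ev = vev, ev·vev = evvev, …
The next term joins vevevvev and evvevvevevvev.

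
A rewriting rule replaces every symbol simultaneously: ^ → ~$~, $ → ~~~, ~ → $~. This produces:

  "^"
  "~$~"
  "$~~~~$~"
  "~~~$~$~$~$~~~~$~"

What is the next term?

Applying the rule to each of the 16 symbols of ~~~$~$~$~$~~~~$~ gives the pieces $~ $~ $~ ~~~ $~ ~~~ $~ ~~~ $~ ~~~ $~ $~ $~ $~ ~~~ $~, which concatenate to the answer.

$~$~$~~~~$~~~~$~~~~$~~~~$~$~$~$~~~~$~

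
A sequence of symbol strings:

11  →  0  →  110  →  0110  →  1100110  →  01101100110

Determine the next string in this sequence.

110011001101100110

From term 3 onward, concatenate the second-to-last term with the last: 11·0 = 110, 0·110 = 0110, …
Continuing: 1100110 · 01101100110 gives term 7.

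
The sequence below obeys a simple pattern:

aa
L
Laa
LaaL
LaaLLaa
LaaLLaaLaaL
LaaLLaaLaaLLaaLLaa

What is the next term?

LaaLLaaLaaLLaaLLaaLaaLLaaLaaL

Each term (from the third on) is the previous term followed by the one before it: term 3 = L·aa = Laa.
The next term joins LaaLLaaLaaLLaaLLaa and LaaLLaaLaaL.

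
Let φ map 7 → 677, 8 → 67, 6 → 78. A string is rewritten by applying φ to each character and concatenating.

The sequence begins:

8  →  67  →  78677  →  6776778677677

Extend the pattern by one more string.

φ(6776778677677) expands symbol-by-symbol to 78 677 677 78 677 677 67 78 677 677 78 677 677; joining the 13 pieces gives the next term.

7867767778677677677867767778677677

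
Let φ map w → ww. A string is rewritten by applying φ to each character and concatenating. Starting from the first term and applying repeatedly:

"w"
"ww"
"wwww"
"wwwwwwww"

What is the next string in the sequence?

Apply φ to wwwwwwww symbol by symbol: w→ww, w→ww, w→ww, w→ww, w→ww, w→ww, w→ww, w→ww; joined: ww ww ww ww ww ww ww ww.

wwwwwwwwwwwwwwww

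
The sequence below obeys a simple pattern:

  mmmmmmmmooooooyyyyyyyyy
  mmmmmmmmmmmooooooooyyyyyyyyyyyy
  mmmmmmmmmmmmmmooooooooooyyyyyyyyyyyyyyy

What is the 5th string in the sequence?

Each string has the form m^{3n-1} o^{2n} y^{3n}, where the shown terms are n = 3, 4, 5.
Setting n = 7 gives 20, 14, 21 characters in each block.

mmmmmmmmmmmmmmmmmmmmooooooooooooooyyyyyyyyyyyyyyyyyyyyy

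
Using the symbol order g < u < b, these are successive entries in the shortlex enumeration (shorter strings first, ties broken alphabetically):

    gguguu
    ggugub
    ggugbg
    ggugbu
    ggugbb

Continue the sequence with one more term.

gguugg

Find the rightmost character of ggugbb below b, bump it to the next letter, and reset everything to its right to g.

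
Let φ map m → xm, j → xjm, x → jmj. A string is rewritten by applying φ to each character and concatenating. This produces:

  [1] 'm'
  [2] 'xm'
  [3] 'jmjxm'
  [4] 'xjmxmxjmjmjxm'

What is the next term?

Rewriting the 13 symbols of xjmxmxjmjmjxm one by one yields jmj xjm xm jmj xm jmj xjm xm xjm xm xjm jmj xm; concatenated:

jmjxjmxmjmjxmjmjxjmxmxjmxmxjmjmjxm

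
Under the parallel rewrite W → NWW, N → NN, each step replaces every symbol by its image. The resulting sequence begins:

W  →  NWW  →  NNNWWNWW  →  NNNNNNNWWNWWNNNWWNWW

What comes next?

Rewriting the 20 symbols of NNNNNNNWWNWWNNNWWNWW one by one yields NN NN NN NN NN NN NN NWW NWW NN NWW NWW NN NN NN NWW NWW NN NWW NWW; concatenated:

NNNNNNNNNNNNNNNWWNWWNNNWWNWWNNNNNNNWWNWWNNNWWNWW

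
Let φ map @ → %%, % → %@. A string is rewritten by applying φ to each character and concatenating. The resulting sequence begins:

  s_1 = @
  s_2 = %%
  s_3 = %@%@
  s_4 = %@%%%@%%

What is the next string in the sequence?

Apply φ to %@%%%@%% symbol by symbol: %→%@, @→%%, %→%@, %→%@, %→%@, @→%%, %→%@, %→%@; joined: %@ %% %@ %@ %@ %% %@ %@.

%@%%%@%@%@%%%@%@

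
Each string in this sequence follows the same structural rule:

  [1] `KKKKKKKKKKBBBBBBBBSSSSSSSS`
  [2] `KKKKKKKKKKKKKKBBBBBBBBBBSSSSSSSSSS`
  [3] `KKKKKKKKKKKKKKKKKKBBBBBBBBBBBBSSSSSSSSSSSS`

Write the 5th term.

Term n consists of 4n-2 K's, followed by 2n+2 B's, followed by 2n+2 S's, where the shown terms are n = 3, 4, 5.
Setting n = 7 gives 26, 16, 16 characters in each block.

KKKKKKKKKKKKKKKKKKKKKKKKKKBBBBBBBBBBBBBBBBSSSSSSSSSSSSSSSS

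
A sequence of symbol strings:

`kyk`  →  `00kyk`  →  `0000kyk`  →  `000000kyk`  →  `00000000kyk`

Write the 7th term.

000000000000kyk

The strings grow by a fixed prefix 00 each time.
From 00000000kyk, 2 further steps: 00000000kyk → 0000000000kyk → (answer).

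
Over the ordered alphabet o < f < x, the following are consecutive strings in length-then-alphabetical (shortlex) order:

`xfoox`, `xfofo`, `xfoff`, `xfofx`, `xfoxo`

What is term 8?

Continuing the enumeration 3 steps past xfoxo: xfoxo → xfoxf → xfoxx → (answer).

xffoo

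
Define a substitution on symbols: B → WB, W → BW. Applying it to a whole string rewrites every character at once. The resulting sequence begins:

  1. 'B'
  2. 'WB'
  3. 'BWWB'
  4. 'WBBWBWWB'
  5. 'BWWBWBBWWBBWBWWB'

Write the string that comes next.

Rewriting the 16 symbols of BWWBWBBWWBBWBWWB one by one yields WB BW BW WB BW WB WB BW BW WB WB BW WB BW BW WB; concatenated:

WBBWBWWBBWWBWBBWBWWBWBBWWBBWBWWB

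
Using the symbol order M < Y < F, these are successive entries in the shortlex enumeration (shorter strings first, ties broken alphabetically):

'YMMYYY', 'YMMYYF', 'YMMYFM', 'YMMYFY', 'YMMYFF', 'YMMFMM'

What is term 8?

YMMFMF

Stepping forward 2 times from YMMFMM: YMMFMM → YMMFMY, then the target.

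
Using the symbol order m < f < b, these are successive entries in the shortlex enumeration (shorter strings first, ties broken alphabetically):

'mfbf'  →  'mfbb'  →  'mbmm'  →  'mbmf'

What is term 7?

mbff

Advancing 3 positions from mbmf through mbmf → mbmb → mbfm reaches term 7.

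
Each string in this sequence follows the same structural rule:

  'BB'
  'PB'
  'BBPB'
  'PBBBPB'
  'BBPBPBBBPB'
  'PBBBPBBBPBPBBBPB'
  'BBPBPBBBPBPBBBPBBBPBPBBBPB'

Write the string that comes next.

Each term (from the third on) is the two preceding terms concatenated in order: term 3 = BB·PB = BBPB.
The next term joins PBBBPBBBPBPBBBPB and BBPBPBBBPBPBBBPBBBPBPBBBPB.

PBBBPBBBPBPBBBPBBBPBPBBBPBPBBBPBBBPBPBBBPB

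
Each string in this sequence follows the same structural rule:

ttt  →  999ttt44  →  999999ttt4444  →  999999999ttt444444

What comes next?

999999999999ttt44444444

s(k+1) = 999·s(k)·44, so each term gains 999 as a prefix and 44 as a suffix.
So the next term is 999·999999999ttt444444·44.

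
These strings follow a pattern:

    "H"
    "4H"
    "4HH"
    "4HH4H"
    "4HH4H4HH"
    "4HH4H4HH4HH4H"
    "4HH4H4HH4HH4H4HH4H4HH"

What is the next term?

Each term (from the third on) is the previous term followed by the one before it: term 3 = 4H·H = 4HH.
Continuing: 4HH4H4HH4HH4H4HH4H4HH · 4HH4H4HH4HH4H gives term 8.

4HH4H4HH4HH4H4HH4H4HH4HH4H4HH4HH4H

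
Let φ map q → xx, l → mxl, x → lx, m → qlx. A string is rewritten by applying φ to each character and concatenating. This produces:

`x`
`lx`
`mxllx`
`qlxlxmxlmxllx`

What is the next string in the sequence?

xxmxllxmxllxqlxlxmxlqlxlxmxlmxllx

φ(qlxlxmxlmxllx) expands symbol-by-symbol to xx mxl lx mxl lx qlx lx mxl qlx lx mxl mxl lx; joining the 13 pieces gives the next term.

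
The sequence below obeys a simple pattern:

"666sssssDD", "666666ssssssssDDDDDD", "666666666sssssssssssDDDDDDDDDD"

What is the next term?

The n-th term is 3n 6's then 3n+2 s's then 4n-2 D's (n = 1, 2, …).
For the next term, n = 4, so the run lengths are 12, 14, 14.

666666666666ssssssssssssssDDDDDDDDDDDDDD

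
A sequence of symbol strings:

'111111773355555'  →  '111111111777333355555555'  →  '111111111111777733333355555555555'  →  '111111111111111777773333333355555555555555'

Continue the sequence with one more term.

Each string has the form 1^{3n} 7^{n} 3^{2n-2} 5^{3n-1}, where the shown terms are n = 2, 3, 4, 5.
At n = 6 the blocks have lengths 18, 6, 10, 17.

111111111111111111777777333333333355555555555555555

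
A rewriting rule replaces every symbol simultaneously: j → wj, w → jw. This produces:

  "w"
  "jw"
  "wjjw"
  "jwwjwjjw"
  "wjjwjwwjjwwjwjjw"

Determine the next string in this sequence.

Rewriting the 16 symbols of wjjwjwwjjwwjwjjw one by one yields jw wj wj jw wj jw jw wj wj jw jw wj jw wj wj jw; concatenated:

jwwjwjjwwjjwjwwjwjjwjwwjjwwjwjjw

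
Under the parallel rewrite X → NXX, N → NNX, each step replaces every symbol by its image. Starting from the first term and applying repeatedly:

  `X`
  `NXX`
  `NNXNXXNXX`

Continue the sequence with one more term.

NNXNNXNXXNNXNXXNXXNNXNXXNXX

Expanding NNXNXXNXX: N→NNX, N→NNX, X→NXX, N→NNX, X→NXX, X→NXX, N→NNX, X→NXX, X→NXX. Concatenated: NNX NNX NXX NNX NXX NXX NNX NXX NXX.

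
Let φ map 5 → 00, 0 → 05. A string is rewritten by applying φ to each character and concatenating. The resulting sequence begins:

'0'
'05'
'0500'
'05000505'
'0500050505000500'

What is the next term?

Rewriting the 16 symbols of 0500050505000500 one by one yields 05 00 05 05 05 00 05 00 05 00 05 05 05 00 05 05; concatenated:

05000505050005000500050505000505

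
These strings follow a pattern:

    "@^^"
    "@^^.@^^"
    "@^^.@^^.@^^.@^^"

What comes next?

Every step duplicates the string with '.' between the halves.
So the next term is two copies of @^^.@^^.@^^.@^^ with '.' between the halves.

@^^.@^^.@^^.@^^.@^^.@^^.@^^.@^^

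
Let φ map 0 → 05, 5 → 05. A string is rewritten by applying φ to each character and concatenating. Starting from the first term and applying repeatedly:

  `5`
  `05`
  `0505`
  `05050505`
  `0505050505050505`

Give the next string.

φ(0505050505050505) expands symbol-by-symbol to 05 05 05 05 05 05 05 05 05 05 05 05 05 05 05 05; joining the 16 pieces gives the next term.

05050505050505050505050505050505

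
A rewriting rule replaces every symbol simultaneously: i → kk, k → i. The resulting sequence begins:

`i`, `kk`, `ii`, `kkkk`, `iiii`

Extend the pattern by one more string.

kkkkkkkk

Rewriting each symbol of iiii: i→kk, i→kk, i→kk, i→kk, which concatenates to kk kk kk kk.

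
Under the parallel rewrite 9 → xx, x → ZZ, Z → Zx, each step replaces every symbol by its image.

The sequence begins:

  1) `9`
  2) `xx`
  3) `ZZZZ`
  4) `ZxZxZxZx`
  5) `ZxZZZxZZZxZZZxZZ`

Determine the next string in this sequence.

Replace each of the 16 characters of ZxZZZxZZZxZZZxZZ in place — Zx ZZ Zx Zx Zx ZZ Zx Zx Zx ZZ Zx Zx Zx ZZ Zx Zx — and concatenate.

ZxZZZxZxZxZZZxZxZxZZZxZxZxZZZxZx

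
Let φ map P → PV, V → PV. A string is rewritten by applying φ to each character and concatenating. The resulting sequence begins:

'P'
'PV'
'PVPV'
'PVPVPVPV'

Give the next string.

Apply φ to PVPVPVPV symbol by symbol: P→PV, V→PV, P→PV, V→PV, P→PV, V→PV, P→PV, V→PV; joined: PV PV PV PV PV PV PV PV.

PVPVPVPVPVPVPVPV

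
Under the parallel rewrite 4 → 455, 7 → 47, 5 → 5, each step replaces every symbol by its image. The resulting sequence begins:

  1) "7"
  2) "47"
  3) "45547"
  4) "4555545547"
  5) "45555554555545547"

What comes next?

Rewriting the 17 symbols of 45555554555545547 one by one yields 455 5 5 5 5 5 5 455 5 5 5 5 455 5 5 455 47; concatenated:

45555555545555554555545547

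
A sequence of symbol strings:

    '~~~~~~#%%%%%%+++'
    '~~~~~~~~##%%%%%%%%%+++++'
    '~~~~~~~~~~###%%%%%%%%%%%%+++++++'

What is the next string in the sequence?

The n-th term is 2n+2 ~'s then n-1 #'s then 3n %'s then 2n-1 +'s, where the shown terms are n = 2, 3, 4.
For the next term, n = 5, so the run lengths are 12, 4, 15, 9.

~~~~~~~~~~~~####%%%%%%%%%%%%%%%+++++++++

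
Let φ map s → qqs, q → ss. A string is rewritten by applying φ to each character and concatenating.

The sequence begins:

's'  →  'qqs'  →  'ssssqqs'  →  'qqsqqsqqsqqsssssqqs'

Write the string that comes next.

ssssqqsssssqqsssssqqsssssqqsqqsqqsqqsqqsssssqqs

φ(qqsqqsqqsqqsssssqqs) expands symbol-by-symbol to ss ss qqs ss ss qqs ss ss qqs ss ss qqs qqs qqs qqs qqs ss ss qqs; joining the 19 pieces gives the next term.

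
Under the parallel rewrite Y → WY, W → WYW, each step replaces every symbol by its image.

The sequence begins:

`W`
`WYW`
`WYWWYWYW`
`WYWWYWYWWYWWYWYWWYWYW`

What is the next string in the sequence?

WYWWYWYWWYWWYWYWWYWYWWYWWYWYWWYWWYWYWWYWYWWYWWYWYWWYWYW

Replace each of the 21 characters of WYWWYWYWWYWWYWYWWYWYW in place — WYW WY WYW WYW WY WYW WY WYW WYW WY WYW WYW WY WYW WY WYW WYW WY WYW WY WYW — and concatenate.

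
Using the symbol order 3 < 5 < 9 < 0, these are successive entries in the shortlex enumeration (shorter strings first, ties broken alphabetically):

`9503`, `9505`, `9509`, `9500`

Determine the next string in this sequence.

9933

Find the rightmost character of 9500 below 0, bump it to the next letter, and reset everything to its right to 3.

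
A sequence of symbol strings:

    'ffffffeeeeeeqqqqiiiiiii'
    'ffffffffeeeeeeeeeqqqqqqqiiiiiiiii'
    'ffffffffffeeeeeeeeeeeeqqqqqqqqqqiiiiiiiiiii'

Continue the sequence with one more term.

ffffffffffffeeeeeeeeeeeeeeeqqqqqqqqqqqqqiiiiiiiiiiiii

The n-th term is 2n+2 f's then 3n e's then 3n-2 q's then 2n+3 i's, where the shown terms are n = 2, 3, 4.
At n = 5 the blocks have lengths 12, 15, 13, 13.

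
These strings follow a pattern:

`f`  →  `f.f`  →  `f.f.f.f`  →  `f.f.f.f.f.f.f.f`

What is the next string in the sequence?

Each string is two copies of the previous one joined by '.'.
So the next term is two copies of f.f.f.f.f.f.f.f with '.' between the halves.

f.f.f.f.f.f.f.f.f.f.f.f.f.f.f.f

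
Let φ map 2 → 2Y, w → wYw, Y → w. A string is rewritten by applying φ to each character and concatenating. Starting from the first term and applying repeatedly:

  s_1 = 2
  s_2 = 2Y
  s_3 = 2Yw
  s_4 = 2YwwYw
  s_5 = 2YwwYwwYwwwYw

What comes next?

Rewriting the 13 symbols of 2YwwYwwYwwwYw one by one yields 2Y w wYw wYw w wYw wYw w wYw wYw wYw w wYw; concatenated:

2YwwYwwYwwwYwwYwwwYwwYwwYwwwYw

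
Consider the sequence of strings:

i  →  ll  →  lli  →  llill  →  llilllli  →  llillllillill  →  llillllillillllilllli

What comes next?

llillllillillllillllillillllillill

Each term (from the third on) is the previous term followed by the one before it: term 3 = ll·i = lli.
The next term joins llillllillillllilllli and llillllillill.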